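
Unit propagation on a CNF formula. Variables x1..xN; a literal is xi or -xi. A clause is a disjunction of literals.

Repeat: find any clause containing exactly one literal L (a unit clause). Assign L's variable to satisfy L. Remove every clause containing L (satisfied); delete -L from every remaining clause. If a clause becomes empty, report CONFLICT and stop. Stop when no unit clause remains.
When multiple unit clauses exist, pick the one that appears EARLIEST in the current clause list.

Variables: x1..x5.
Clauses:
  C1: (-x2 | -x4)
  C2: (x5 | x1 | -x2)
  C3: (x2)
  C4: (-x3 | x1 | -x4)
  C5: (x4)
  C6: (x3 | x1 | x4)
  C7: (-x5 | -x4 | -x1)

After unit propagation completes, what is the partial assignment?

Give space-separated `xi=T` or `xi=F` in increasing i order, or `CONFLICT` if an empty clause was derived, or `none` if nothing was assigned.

unit clause [2] forces x2=T; simplify:
  drop -2 from [-2, -4] -> [-4]
  drop -2 from [5, 1, -2] -> [5, 1]
  satisfied 1 clause(s); 6 remain; assigned so far: [2]
unit clause [-4] forces x4=F; simplify:
  drop 4 from [4] -> [] (empty!)
  drop 4 from [3, 1, 4] -> [3, 1]
  satisfied 3 clause(s); 3 remain; assigned so far: [2, 4]
CONFLICT (empty clause)

Answer: CONFLICT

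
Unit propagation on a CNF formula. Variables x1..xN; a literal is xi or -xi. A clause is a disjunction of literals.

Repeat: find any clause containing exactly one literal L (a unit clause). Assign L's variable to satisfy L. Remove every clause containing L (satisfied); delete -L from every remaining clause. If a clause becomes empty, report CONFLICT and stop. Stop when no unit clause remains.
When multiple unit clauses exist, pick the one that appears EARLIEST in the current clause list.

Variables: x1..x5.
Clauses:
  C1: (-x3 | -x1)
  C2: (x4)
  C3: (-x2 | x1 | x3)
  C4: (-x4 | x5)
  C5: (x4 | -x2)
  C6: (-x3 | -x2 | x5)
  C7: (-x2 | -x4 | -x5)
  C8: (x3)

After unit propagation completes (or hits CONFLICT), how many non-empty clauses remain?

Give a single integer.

unit clause [4] forces x4=T; simplify:
  drop -4 from [-4, 5] -> [5]
  drop -4 from [-2, -4, -5] -> [-2, -5]
  satisfied 2 clause(s); 6 remain; assigned so far: [4]
unit clause [5] forces x5=T; simplify:
  drop -5 from [-2, -5] -> [-2]
  satisfied 2 clause(s); 4 remain; assigned so far: [4, 5]
unit clause [-2] forces x2=F; simplify:
  satisfied 2 clause(s); 2 remain; assigned so far: [2, 4, 5]
unit clause [3] forces x3=T; simplify:
  drop -3 from [-3, -1] -> [-1]
  satisfied 1 clause(s); 1 remain; assigned so far: [2, 3, 4, 5]
unit clause [-1] forces x1=F; simplify:
  satisfied 1 clause(s); 0 remain; assigned so far: [1, 2, 3, 4, 5]

Answer: 0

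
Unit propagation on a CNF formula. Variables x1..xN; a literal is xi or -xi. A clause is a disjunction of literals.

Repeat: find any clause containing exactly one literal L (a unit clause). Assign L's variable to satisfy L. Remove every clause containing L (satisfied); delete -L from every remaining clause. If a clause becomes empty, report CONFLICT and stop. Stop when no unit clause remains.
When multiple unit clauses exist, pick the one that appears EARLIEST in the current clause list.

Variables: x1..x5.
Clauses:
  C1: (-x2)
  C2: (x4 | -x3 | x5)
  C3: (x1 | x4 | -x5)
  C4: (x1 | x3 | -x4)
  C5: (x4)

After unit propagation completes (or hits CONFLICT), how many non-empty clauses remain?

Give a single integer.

unit clause [-2] forces x2=F; simplify:
  satisfied 1 clause(s); 4 remain; assigned so far: [2]
unit clause [4] forces x4=T; simplify:
  drop -4 from [1, 3, -4] -> [1, 3]
  satisfied 3 clause(s); 1 remain; assigned so far: [2, 4]

Answer: 1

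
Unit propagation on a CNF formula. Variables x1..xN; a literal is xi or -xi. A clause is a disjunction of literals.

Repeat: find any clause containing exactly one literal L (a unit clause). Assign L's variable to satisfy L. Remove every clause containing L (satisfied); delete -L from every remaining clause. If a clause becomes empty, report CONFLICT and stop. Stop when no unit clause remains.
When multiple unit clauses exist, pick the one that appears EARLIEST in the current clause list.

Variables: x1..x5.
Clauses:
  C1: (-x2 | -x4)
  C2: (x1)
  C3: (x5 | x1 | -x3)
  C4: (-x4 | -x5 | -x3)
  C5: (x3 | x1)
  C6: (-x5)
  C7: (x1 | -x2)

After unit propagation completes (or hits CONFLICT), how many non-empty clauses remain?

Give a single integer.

unit clause [1] forces x1=T; simplify:
  satisfied 4 clause(s); 3 remain; assigned so far: [1]
unit clause [-5] forces x5=F; simplify:
  satisfied 2 clause(s); 1 remain; assigned so far: [1, 5]

Answer: 1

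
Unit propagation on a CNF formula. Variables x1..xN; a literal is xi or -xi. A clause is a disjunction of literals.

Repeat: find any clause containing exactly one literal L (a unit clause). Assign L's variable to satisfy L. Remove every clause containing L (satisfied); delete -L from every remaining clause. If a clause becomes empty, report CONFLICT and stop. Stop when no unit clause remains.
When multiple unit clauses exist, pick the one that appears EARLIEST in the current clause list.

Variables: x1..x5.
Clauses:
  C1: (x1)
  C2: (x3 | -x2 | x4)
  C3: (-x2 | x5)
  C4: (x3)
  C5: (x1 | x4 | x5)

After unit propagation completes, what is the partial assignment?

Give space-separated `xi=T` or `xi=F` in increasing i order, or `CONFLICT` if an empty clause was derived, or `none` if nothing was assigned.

unit clause [1] forces x1=T; simplify:
  satisfied 2 clause(s); 3 remain; assigned so far: [1]
unit clause [3] forces x3=T; simplify:
  satisfied 2 clause(s); 1 remain; assigned so far: [1, 3]

Answer: x1=T x3=T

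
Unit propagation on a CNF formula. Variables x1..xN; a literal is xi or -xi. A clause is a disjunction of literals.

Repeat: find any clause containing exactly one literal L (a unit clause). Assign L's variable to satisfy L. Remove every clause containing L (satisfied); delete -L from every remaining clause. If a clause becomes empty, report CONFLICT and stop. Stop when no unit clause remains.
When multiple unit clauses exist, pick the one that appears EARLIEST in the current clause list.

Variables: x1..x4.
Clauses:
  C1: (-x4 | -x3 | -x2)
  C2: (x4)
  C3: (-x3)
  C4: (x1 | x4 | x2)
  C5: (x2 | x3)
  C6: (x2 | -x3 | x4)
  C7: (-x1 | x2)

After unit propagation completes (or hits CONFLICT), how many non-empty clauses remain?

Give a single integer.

unit clause [4] forces x4=T; simplify:
  drop -4 from [-4, -3, -2] -> [-3, -2]
  satisfied 3 clause(s); 4 remain; assigned so far: [4]
unit clause [-3] forces x3=F; simplify:
  drop 3 from [2, 3] -> [2]
  satisfied 2 clause(s); 2 remain; assigned so far: [3, 4]
unit clause [2] forces x2=T; simplify:
  satisfied 2 clause(s); 0 remain; assigned so far: [2, 3, 4]

Answer: 0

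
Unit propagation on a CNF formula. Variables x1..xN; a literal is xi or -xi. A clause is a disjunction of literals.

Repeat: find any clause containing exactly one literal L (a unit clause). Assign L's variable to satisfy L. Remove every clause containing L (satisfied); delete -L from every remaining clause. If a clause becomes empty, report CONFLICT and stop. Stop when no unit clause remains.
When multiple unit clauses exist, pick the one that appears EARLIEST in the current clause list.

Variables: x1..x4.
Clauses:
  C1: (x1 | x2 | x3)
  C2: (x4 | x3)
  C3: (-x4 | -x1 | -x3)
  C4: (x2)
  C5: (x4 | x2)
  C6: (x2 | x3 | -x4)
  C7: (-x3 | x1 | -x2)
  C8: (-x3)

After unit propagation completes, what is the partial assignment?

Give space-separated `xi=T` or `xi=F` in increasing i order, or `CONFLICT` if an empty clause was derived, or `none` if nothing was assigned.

Answer: x2=T x3=F x4=T

Derivation:
unit clause [2] forces x2=T; simplify:
  drop -2 from [-3, 1, -2] -> [-3, 1]
  satisfied 4 clause(s); 4 remain; assigned so far: [2]
unit clause [-3] forces x3=F; simplify:
  drop 3 from [4, 3] -> [4]
  satisfied 3 clause(s); 1 remain; assigned so far: [2, 3]
unit clause [4] forces x4=T; simplify:
  satisfied 1 clause(s); 0 remain; assigned so far: [2, 3, 4]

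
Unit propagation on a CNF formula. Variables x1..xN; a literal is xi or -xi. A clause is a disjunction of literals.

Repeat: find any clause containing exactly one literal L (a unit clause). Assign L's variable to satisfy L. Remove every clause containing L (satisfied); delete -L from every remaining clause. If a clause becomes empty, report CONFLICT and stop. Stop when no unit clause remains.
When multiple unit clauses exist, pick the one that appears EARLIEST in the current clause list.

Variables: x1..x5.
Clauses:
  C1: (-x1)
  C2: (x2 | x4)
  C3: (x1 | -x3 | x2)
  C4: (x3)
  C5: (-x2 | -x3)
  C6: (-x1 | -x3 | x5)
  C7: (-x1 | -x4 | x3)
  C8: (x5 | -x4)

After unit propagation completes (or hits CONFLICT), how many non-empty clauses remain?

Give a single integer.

Answer: 1

Derivation:
unit clause [-1] forces x1=F; simplify:
  drop 1 from [1, -3, 2] -> [-3, 2]
  satisfied 3 clause(s); 5 remain; assigned so far: [1]
unit clause [3] forces x3=T; simplify:
  drop -3 from [-3, 2] -> [2]
  drop -3 from [-2, -3] -> [-2]
  satisfied 1 clause(s); 4 remain; assigned so far: [1, 3]
unit clause [2] forces x2=T; simplify:
  drop -2 from [-2] -> [] (empty!)
  satisfied 2 clause(s); 2 remain; assigned so far: [1, 2, 3]
CONFLICT (empty clause)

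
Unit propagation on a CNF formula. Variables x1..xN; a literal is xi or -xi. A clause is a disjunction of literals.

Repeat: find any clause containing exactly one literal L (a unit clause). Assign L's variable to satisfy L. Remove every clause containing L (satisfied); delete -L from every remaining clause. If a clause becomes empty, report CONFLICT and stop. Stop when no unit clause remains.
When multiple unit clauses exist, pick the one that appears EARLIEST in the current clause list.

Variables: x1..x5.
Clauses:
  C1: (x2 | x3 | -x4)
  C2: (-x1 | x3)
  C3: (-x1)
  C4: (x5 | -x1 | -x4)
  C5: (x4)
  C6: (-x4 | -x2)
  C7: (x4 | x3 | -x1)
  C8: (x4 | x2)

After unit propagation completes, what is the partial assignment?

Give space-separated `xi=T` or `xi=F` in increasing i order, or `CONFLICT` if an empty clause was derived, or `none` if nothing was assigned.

Answer: x1=F x2=F x3=T x4=T

Derivation:
unit clause [-1] forces x1=F; simplify:
  satisfied 4 clause(s); 4 remain; assigned so far: [1]
unit clause [4] forces x4=T; simplify:
  drop -4 from [2, 3, -4] -> [2, 3]
  drop -4 from [-4, -2] -> [-2]
  satisfied 2 clause(s); 2 remain; assigned so far: [1, 4]
unit clause [-2] forces x2=F; simplify:
  drop 2 from [2, 3] -> [3]
  satisfied 1 clause(s); 1 remain; assigned so far: [1, 2, 4]
unit clause [3] forces x3=T; simplify:
  satisfied 1 clause(s); 0 remain; assigned so far: [1, 2, 3, 4]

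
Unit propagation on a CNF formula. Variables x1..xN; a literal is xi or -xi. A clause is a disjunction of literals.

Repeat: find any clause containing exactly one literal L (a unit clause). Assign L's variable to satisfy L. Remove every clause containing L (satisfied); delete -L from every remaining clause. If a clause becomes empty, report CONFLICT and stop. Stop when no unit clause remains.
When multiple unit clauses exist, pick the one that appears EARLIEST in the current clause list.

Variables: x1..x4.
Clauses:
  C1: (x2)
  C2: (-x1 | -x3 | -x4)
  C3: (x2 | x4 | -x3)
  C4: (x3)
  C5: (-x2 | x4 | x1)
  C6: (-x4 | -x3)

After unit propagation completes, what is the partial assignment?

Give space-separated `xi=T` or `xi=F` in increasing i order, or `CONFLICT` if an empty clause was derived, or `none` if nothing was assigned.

Answer: x1=T x2=T x3=T x4=F

Derivation:
unit clause [2] forces x2=T; simplify:
  drop -2 from [-2, 4, 1] -> [4, 1]
  satisfied 2 clause(s); 4 remain; assigned so far: [2]
unit clause [3] forces x3=T; simplify:
  drop -3 from [-1, -3, -4] -> [-1, -4]
  drop -3 from [-4, -3] -> [-4]
  satisfied 1 clause(s); 3 remain; assigned so far: [2, 3]
unit clause [-4] forces x4=F; simplify:
  drop 4 from [4, 1] -> [1]
  satisfied 2 clause(s); 1 remain; assigned so far: [2, 3, 4]
unit clause [1] forces x1=T; simplify:
  satisfied 1 clause(s); 0 remain; assigned so far: [1, 2, 3, 4]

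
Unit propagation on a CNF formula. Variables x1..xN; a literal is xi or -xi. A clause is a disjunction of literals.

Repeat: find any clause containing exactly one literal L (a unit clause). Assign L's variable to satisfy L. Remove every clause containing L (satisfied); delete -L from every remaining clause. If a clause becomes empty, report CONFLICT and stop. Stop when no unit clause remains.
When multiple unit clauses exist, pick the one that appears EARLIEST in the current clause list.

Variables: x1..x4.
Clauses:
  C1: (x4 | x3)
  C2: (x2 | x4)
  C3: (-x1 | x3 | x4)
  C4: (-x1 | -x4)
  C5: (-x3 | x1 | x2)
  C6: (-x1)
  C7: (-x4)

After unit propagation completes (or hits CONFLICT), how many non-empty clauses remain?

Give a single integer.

Answer: 0

Derivation:
unit clause [-1] forces x1=F; simplify:
  drop 1 from [-3, 1, 2] -> [-3, 2]
  satisfied 3 clause(s); 4 remain; assigned so far: [1]
unit clause [-4] forces x4=F; simplify:
  drop 4 from [4, 3] -> [3]
  drop 4 from [2, 4] -> [2]
  satisfied 1 clause(s); 3 remain; assigned so far: [1, 4]
unit clause [3] forces x3=T; simplify:
  drop -3 from [-3, 2] -> [2]
  satisfied 1 clause(s); 2 remain; assigned so far: [1, 3, 4]
unit clause [2] forces x2=T; simplify:
  satisfied 2 clause(s); 0 remain; assigned so far: [1, 2, 3, 4]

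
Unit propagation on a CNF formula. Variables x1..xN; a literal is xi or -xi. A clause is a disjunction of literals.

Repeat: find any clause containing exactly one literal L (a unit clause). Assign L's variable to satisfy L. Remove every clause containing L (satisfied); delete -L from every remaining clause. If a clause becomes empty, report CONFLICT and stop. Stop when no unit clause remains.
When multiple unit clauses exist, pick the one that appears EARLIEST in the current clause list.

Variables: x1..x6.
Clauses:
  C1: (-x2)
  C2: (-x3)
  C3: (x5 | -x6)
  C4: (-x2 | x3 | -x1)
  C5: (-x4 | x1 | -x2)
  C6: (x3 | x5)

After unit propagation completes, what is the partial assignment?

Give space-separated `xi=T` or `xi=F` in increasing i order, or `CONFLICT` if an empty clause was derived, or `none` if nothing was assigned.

unit clause [-2] forces x2=F; simplify:
  satisfied 3 clause(s); 3 remain; assigned so far: [2]
unit clause [-3] forces x3=F; simplify:
  drop 3 from [3, 5] -> [5]
  satisfied 1 clause(s); 2 remain; assigned so far: [2, 3]
unit clause [5] forces x5=T; simplify:
  satisfied 2 clause(s); 0 remain; assigned so far: [2, 3, 5]

Answer: x2=F x3=F x5=T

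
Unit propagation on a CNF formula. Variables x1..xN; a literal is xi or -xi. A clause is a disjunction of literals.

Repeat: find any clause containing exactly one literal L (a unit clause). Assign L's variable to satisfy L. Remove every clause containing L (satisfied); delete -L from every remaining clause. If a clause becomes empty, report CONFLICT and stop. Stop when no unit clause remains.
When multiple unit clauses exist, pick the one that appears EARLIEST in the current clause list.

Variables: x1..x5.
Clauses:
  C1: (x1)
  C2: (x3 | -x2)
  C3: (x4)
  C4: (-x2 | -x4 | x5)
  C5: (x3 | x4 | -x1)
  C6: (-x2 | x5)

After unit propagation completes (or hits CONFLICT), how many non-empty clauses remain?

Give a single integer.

unit clause [1] forces x1=T; simplify:
  drop -1 from [3, 4, -1] -> [3, 4]
  satisfied 1 clause(s); 5 remain; assigned so far: [1]
unit clause [4] forces x4=T; simplify:
  drop -4 from [-2, -4, 5] -> [-2, 5]
  satisfied 2 clause(s); 3 remain; assigned so far: [1, 4]

Answer: 3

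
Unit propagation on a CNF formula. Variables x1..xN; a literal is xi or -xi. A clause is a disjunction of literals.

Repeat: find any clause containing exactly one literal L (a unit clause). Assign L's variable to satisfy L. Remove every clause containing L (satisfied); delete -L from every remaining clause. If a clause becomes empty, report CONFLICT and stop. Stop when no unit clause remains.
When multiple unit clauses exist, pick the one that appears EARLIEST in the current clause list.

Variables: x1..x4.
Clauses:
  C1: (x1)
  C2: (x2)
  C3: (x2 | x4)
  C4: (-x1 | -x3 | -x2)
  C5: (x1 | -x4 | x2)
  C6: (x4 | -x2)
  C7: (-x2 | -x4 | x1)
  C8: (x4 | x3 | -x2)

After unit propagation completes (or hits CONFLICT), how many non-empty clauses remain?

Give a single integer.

unit clause [1] forces x1=T; simplify:
  drop -1 from [-1, -3, -2] -> [-3, -2]
  satisfied 3 clause(s); 5 remain; assigned so far: [1]
unit clause [2] forces x2=T; simplify:
  drop -2 from [-3, -2] -> [-3]
  drop -2 from [4, -2] -> [4]
  drop -2 from [4, 3, -2] -> [4, 3]
  satisfied 2 clause(s); 3 remain; assigned so far: [1, 2]
unit clause [-3] forces x3=F; simplify:
  drop 3 from [4, 3] -> [4]
  satisfied 1 clause(s); 2 remain; assigned so far: [1, 2, 3]
unit clause [4] forces x4=T; simplify:
  satisfied 2 clause(s); 0 remain; assigned so far: [1, 2, 3, 4]

Answer: 0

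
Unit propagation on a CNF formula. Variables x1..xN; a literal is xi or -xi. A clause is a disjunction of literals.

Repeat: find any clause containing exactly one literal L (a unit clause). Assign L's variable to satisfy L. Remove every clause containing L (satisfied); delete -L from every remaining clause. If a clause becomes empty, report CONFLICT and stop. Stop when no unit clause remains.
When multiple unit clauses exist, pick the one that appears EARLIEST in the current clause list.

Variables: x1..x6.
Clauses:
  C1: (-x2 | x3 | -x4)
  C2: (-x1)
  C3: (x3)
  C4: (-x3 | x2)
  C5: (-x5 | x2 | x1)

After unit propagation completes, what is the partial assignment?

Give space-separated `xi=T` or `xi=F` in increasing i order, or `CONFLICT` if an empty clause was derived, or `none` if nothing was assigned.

Answer: x1=F x2=T x3=T

Derivation:
unit clause [-1] forces x1=F; simplify:
  drop 1 from [-5, 2, 1] -> [-5, 2]
  satisfied 1 clause(s); 4 remain; assigned so far: [1]
unit clause [3] forces x3=T; simplify:
  drop -3 from [-3, 2] -> [2]
  satisfied 2 clause(s); 2 remain; assigned so far: [1, 3]
unit clause [2] forces x2=T; simplify:
  satisfied 2 clause(s); 0 remain; assigned so far: [1, 2, 3]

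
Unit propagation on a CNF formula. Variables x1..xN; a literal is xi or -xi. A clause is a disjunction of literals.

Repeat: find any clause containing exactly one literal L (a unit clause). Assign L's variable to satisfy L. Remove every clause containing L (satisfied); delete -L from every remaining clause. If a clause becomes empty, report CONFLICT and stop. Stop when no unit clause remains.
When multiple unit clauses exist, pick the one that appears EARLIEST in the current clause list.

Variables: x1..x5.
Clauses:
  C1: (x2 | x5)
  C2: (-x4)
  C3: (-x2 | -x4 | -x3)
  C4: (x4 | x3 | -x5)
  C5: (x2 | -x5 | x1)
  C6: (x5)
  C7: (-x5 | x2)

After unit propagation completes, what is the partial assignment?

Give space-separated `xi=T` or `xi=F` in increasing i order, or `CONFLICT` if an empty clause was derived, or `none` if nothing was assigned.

unit clause [-4] forces x4=F; simplify:
  drop 4 from [4, 3, -5] -> [3, -5]
  satisfied 2 clause(s); 5 remain; assigned so far: [4]
unit clause [5] forces x5=T; simplify:
  drop -5 from [3, -5] -> [3]
  drop -5 from [2, -5, 1] -> [2, 1]
  drop -5 from [-5, 2] -> [2]
  satisfied 2 clause(s); 3 remain; assigned so far: [4, 5]
unit clause [3] forces x3=T; simplify:
  satisfied 1 clause(s); 2 remain; assigned so far: [3, 4, 5]
unit clause [2] forces x2=T; simplify:
  satisfied 2 clause(s); 0 remain; assigned so far: [2, 3, 4, 5]

Answer: x2=T x3=T x4=F x5=T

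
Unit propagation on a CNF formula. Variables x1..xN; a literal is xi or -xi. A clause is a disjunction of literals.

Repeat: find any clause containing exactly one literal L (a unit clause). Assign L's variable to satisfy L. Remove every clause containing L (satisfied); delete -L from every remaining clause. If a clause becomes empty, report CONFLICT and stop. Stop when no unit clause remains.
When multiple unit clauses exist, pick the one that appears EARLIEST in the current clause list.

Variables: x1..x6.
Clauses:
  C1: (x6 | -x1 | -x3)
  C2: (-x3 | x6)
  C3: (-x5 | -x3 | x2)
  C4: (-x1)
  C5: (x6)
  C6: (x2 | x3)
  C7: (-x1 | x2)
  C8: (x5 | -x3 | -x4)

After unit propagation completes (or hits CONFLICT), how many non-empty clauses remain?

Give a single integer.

unit clause [-1] forces x1=F; simplify:
  satisfied 3 clause(s); 5 remain; assigned so far: [1]
unit clause [6] forces x6=T; simplify:
  satisfied 2 clause(s); 3 remain; assigned so far: [1, 6]

Answer: 3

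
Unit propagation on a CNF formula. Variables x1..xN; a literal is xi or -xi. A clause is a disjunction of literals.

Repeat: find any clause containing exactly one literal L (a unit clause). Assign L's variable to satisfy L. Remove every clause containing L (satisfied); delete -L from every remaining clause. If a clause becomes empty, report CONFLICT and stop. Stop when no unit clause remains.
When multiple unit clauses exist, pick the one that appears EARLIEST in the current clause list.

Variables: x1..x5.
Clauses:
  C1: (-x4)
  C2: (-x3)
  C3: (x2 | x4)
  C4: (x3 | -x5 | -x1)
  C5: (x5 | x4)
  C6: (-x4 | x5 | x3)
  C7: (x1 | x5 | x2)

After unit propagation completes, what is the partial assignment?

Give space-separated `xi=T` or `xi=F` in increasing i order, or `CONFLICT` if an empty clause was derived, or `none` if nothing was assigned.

unit clause [-4] forces x4=F; simplify:
  drop 4 from [2, 4] -> [2]
  drop 4 from [5, 4] -> [5]
  satisfied 2 clause(s); 5 remain; assigned so far: [4]
unit clause [-3] forces x3=F; simplify:
  drop 3 from [3, -5, -1] -> [-5, -1]
  satisfied 1 clause(s); 4 remain; assigned so far: [3, 4]
unit clause [2] forces x2=T; simplify:
  satisfied 2 clause(s); 2 remain; assigned so far: [2, 3, 4]
unit clause [5] forces x5=T; simplify:
  drop -5 from [-5, -1] -> [-1]
  satisfied 1 clause(s); 1 remain; assigned so far: [2, 3, 4, 5]
unit clause [-1] forces x1=F; simplify:
  satisfied 1 clause(s); 0 remain; assigned so far: [1, 2, 3, 4, 5]

Answer: x1=F x2=T x3=F x4=F x5=T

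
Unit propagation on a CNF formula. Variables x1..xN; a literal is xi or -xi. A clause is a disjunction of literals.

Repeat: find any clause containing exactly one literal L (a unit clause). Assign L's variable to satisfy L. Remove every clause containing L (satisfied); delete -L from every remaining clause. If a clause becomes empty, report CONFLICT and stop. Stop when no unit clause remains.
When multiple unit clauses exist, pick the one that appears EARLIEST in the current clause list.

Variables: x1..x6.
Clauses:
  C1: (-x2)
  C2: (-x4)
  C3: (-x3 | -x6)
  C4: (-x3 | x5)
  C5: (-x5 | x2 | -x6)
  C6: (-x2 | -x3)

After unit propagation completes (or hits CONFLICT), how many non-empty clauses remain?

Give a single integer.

unit clause [-2] forces x2=F; simplify:
  drop 2 from [-5, 2, -6] -> [-5, -6]
  satisfied 2 clause(s); 4 remain; assigned so far: [2]
unit clause [-4] forces x4=F; simplify:
  satisfied 1 clause(s); 3 remain; assigned so far: [2, 4]

Answer: 3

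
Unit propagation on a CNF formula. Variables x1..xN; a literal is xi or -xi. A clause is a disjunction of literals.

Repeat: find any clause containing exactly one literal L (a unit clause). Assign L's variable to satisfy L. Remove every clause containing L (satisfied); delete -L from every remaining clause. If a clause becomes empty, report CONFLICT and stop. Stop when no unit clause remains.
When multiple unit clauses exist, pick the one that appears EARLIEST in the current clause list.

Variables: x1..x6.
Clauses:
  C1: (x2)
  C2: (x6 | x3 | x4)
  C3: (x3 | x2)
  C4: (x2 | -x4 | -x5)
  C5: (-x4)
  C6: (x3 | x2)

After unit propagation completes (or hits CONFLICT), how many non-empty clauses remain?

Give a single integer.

unit clause [2] forces x2=T; simplify:
  satisfied 4 clause(s); 2 remain; assigned so far: [2]
unit clause [-4] forces x4=F; simplify:
  drop 4 from [6, 3, 4] -> [6, 3]
  satisfied 1 clause(s); 1 remain; assigned so far: [2, 4]

Answer: 1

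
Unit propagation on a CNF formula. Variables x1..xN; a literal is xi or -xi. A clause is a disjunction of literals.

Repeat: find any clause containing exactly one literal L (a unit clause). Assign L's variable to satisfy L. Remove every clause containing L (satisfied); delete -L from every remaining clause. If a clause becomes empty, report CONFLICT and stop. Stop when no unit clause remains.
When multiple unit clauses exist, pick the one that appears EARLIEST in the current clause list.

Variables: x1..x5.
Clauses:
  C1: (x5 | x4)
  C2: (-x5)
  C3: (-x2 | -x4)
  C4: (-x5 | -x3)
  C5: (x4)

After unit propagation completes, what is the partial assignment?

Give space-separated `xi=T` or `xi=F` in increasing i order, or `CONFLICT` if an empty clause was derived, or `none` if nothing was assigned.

Answer: x2=F x4=T x5=F

Derivation:
unit clause [-5] forces x5=F; simplify:
  drop 5 from [5, 4] -> [4]
  satisfied 2 clause(s); 3 remain; assigned so far: [5]
unit clause [4] forces x4=T; simplify:
  drop -4 from [-2, -4] -> [-2]
  satisfied 2 clause(s); 1 remain; assigned so far: [4, 5]
unit clause [-2] forces x2=F; simplify:
  satisfied 1 clause(s); 0 remain; assigned so far: [2, 4, 5]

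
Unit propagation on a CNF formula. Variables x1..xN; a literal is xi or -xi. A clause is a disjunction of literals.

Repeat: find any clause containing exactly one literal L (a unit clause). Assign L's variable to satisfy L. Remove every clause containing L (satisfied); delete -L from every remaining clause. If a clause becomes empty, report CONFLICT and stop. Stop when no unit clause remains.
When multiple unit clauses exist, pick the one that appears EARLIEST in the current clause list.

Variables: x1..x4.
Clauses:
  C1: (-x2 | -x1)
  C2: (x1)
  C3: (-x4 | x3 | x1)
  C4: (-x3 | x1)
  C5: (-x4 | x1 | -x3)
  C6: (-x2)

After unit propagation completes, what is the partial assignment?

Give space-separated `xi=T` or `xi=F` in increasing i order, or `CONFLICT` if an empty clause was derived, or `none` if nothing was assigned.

Answer: x1=T x2=F

Derivation:
unit clause [1] forces x1=T; simplify:
  drop -1 from [-2, -1] -> [-2]
  satisfied 4 clause(s); 2 remain; assigned so far: [1]
unit clause [-2] forces x2=F; simplify:
  satisfied 2 clause(s); 0 remain; assigned so far: [1, 2]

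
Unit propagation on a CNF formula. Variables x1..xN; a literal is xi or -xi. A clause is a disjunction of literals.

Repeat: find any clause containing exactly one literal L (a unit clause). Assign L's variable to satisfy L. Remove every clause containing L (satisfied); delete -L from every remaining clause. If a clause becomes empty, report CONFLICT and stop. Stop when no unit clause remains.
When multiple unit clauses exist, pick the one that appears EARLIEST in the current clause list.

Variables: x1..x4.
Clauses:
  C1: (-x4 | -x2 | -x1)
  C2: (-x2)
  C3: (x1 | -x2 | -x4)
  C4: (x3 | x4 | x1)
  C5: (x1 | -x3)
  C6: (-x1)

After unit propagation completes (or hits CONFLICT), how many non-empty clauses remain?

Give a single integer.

unit clause [-2] forces x2=F; simplify:
  satisfied 3 clause(s); 3 remain; assigned so far: [2]
unit clause [-1] forces x1=F; simplify:
  drop 1 from [3, 4, 1] -> [3, 4]
  drop 1 from [1, -3] -> [-3]
  satisfied 1 clause(s); 2 remain; assigned so far: [1, 2]
unit clause [-3] forces x3=F; simplify:
  drop 3 from [3, 4] -> [4]
  satisfied 1 clause(s); 1 remain; assigned so far: [1, 2, 3]
unit clause [4] forces x4=T; simplify:
  satisfied 1 clause(s); 0 remain; assigned so far: [1, 2, 3, 4]

Answer: 0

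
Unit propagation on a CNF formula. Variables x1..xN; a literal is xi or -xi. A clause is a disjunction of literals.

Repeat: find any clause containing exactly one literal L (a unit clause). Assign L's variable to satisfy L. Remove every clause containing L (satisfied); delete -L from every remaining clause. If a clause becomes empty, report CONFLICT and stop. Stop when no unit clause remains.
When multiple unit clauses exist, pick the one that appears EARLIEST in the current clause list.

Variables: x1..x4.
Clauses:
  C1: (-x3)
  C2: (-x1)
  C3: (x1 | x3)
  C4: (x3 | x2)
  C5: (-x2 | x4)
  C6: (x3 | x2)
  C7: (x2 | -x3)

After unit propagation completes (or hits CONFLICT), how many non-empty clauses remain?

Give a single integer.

unit clause [-3] forces x3=F; simplify:
  drop 3 from [1, 3] -> [1]
  drop 3 from [3, 2] -> [2]
  drop 3 from [3, 2] -> [2]
  satisfied 2 clause(s); 5 remain; assigned so far: [3]
unit clause [-1] forces x1=F; simplify:
  drop 1 from [1] -> [] (empty!)
  satisfied 1 clause(s); 4 remain; assigned so far: [1, 3]
CONFLICT (empty clause)

Answer: 3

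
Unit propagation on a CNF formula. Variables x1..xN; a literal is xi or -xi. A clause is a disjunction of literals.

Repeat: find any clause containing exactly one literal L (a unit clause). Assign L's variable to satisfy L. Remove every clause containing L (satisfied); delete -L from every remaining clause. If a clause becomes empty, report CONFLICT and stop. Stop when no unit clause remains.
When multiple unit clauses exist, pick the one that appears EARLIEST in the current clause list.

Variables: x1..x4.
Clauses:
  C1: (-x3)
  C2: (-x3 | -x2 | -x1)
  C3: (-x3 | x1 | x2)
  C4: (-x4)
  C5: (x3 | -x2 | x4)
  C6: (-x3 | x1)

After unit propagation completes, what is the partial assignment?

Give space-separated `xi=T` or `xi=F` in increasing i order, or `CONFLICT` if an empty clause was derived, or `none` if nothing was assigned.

unit clause [-3] forces x3=F; simplify:
  drop 3 from [3, -2, 4] -> [-2, 4]
  satisfied 4 clause(s); 2 remain; assigned so far: [3]
unit clause [-4] forces x4=F; simplify:
  drop 4 from [-2, 4] -> [-2]
  satisfied 1 clause(s); 1 remain; assigned so far: [3, 4]
unit clause [-2] forces x2=F; simplify:
  satisfied 1 clause(s); 0 remain; assigned so far: [2, 3, 4]

Answer: x2=F x3=F x4=F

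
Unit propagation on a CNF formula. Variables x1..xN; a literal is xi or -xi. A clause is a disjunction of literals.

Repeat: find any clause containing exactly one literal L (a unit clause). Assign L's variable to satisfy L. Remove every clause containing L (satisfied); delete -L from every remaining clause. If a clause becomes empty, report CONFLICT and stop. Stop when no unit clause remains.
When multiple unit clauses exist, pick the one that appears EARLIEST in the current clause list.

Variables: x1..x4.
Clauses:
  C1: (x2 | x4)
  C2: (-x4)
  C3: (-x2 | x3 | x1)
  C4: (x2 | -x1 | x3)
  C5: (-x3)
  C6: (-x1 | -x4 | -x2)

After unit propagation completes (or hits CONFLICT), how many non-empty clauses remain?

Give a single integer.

unit clause [-4] forces x4=F; simplify:
  drop 4 from [2, 4] -> [2]
  satisfied 2 clause(s); 4 remain; assigned so far: [4]
unit clause [2] forces x2=T; simplify:
  drop -2 from [-2, 3, 1] -> [3, 1]
  satisfied 2 clause(s); 2 remain; assigned so far: [2, 4]
unit clause [-3] forces x3=F; simplify:
  drop 3 from [3, 1] -> [1]
  satisfied 1 clause(s); 1 remain; assigned so far: [2, 3, 4]
unit clause [1] forces x1=T; simplify:
  satisfied 1 clause(s); 0 remain; assigned so far: [1, 2, 3, 4]

Answer: 0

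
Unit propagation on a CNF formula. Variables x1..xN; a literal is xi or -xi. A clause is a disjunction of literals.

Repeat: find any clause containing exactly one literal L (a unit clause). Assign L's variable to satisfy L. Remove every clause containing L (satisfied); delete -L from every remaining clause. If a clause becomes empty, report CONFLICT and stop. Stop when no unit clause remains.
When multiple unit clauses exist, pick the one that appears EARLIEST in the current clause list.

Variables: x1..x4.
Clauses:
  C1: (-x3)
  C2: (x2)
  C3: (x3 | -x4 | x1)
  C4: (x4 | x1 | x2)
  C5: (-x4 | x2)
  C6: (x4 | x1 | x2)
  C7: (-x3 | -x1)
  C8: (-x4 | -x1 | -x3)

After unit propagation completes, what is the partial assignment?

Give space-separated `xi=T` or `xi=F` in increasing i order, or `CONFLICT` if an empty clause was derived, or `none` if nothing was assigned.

unit clause [-3] forces x3=F; simplify:
  drop 3 from [3, -4, 1] -> [-4, 1]
  satisfied 3 clause(s); 5 remain; assigned so far: [3]
unit clause [2] forces x2=T; simplify:
  satisfied 4 clause(s); 1 remain; assigned so far: [2, 3]

Answer: x2=T x3=F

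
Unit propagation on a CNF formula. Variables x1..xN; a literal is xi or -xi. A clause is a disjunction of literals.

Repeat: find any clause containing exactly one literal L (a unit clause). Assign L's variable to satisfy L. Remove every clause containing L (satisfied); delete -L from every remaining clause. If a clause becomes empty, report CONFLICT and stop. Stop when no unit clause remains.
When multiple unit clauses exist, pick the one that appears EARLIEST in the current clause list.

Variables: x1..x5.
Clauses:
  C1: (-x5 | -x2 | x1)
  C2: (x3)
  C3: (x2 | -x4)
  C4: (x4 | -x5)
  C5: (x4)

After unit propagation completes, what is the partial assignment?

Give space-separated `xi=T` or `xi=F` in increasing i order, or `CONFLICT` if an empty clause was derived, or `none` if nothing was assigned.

Answer: x2=T x3=T x4=T

Derivation:
unit clause [3] forces x3=T; simplify:
  satisfied 1 clause(s); 4 remain; assigned so far: [3]
unit clause [4] forces x4=T; simplify:
  drop -4 from [2, -4] -> [2]
  satisfied 2 clause(s); 2 remain; assigned so far: [3, 4]
unit clause [2] forces x2=T; simplify:
  drop -2 from [-5, -2, 1] -> [-5, 1]
  satisfied 1 clause(s); 1 remain; assigned so far: [2, 3, 4]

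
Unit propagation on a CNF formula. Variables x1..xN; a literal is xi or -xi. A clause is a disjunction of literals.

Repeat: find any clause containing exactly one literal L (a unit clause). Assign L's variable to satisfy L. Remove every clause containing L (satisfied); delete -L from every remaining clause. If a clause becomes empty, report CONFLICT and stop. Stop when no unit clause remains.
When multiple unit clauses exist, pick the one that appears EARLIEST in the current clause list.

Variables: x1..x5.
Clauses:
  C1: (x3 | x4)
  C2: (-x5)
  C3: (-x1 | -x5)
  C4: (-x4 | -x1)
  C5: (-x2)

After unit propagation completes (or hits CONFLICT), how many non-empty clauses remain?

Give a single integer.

unit clause [-5] forces x5=F; simplify:
  satisfied 2 clause(s); 3 remain; assigned so far: [5]
unit clause [-2] forces x2=F; simplify:
  satisfied 1 clause(s); 2 remain; assigned so far: [2, 5]

Answer: 2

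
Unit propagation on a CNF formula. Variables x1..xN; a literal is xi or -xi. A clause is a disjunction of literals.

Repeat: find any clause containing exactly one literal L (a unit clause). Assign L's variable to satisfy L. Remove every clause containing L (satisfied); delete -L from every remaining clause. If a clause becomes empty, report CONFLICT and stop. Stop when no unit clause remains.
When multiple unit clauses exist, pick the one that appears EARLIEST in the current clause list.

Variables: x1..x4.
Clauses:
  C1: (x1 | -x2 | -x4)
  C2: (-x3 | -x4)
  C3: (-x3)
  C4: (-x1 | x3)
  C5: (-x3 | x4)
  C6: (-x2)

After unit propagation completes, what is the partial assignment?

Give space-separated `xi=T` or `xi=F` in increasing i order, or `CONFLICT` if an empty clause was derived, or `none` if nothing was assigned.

Answer: x1=F x2=F x3=F

Derivation:
unit clause [-3] forces x3=F; simplify:
  drop 3 from [-1, 3] -> [-1]
  satisfied 3 clause(s); 3 remain; assigned so far: [3]
unit clause [-1] forces x1=F; simplify:
  drop 1 from [1, -2, -4] -> [-2, -4]
  satisfied 1 clause(s); 2 remain; assigned so far: [1, 3]
unit clause [-2] forces x2=F; simplify:
  satisfied 2 clause(s); 0 remain; assigned so far: [1, 2, 3]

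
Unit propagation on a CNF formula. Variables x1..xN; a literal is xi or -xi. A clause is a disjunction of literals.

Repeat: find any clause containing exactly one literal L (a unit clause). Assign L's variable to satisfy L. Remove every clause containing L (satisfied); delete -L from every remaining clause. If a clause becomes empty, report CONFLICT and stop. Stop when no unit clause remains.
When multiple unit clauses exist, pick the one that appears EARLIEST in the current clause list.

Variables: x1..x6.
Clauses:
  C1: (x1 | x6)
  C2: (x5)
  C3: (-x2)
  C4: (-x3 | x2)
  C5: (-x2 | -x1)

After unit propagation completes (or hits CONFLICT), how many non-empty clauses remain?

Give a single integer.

unit clause [5] forces x5=T; simplify:
  satisfied 1 clause(s); 4 remain; assigned so far: [5]
unit clause [-2] forces x2=F; simplify:
  drop 2 from [-3, 2] -> [-3]
  satisfied 2 clause(s); 2 remain; assigned so far: [2, 5]
unit clause [-3] forces x3=F; simplify:
  satisfied 1 clause(s); 1 remain; assigned so far: [2, 3, 5]

Answer: 1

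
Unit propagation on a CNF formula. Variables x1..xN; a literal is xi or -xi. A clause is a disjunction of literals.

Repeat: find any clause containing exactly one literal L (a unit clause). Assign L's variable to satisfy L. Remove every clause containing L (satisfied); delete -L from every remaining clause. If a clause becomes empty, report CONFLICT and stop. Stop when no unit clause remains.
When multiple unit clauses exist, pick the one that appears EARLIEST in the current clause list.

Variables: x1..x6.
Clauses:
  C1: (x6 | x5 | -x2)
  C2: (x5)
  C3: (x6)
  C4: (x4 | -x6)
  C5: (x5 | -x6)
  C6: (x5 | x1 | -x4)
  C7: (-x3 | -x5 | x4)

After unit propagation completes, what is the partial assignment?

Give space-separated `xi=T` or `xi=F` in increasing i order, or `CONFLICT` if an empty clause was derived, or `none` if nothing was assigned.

Answer: x4=T x5=T x6=T

Derivation:
unit clause [5] forces x5=T; simplify:
  drop -5 from [-3, -5, 4] -> [-3, 4]
  satisfied 4 clause(s); 3 remain; assigned so far: [5]
unit clause [6] forces x6=T; simplify:
  drop -6 from [4, -6] -> [4]
  satisfied 1 clause(s); 2 remain; assigned so far: [5, 6]
unit clause [4] forces x4=T; simplify:
  satisfied 2 clause(s); 0 remain; assigned so far: [4, 5, 6]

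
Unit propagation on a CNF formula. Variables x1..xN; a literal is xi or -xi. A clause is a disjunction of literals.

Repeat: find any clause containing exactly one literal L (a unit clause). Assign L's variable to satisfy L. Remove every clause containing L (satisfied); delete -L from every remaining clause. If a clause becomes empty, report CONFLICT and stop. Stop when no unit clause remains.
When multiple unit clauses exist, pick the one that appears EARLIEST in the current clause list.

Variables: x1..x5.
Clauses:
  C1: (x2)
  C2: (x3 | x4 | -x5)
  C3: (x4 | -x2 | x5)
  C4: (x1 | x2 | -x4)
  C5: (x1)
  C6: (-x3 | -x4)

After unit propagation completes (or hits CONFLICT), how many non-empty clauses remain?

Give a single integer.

Answer: 3

Derivation:
unit clause [2] forces x2=T; simplify:
  drop -2 from [4, -2, 5] -> [4, 5]
  satisfied 2 clause(s); 4 remain; assigned so far: [2]
unit clause [1] forces x1=T; simplify:
  satisfied 1 clause(s); 3 remain; assigned so far: [1, 2]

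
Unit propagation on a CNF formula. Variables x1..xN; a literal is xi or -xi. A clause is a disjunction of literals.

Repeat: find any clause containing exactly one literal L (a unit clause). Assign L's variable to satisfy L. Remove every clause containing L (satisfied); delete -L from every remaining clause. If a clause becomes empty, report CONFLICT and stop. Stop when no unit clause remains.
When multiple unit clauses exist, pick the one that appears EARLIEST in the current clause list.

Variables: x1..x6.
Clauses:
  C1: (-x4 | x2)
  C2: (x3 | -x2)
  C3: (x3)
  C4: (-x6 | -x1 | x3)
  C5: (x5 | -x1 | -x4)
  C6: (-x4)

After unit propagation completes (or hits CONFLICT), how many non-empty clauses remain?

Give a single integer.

Answer: 0

Derivation:
unit clause [3] forces x3=T; simplify:
  satisfied 3 clause(s); 3 remain; assigned so far: [3]
unit clause [-4] forces x4=F; simplify:
  satisfied 3 clause(s); 0 remain; assigned so far: [3, 4]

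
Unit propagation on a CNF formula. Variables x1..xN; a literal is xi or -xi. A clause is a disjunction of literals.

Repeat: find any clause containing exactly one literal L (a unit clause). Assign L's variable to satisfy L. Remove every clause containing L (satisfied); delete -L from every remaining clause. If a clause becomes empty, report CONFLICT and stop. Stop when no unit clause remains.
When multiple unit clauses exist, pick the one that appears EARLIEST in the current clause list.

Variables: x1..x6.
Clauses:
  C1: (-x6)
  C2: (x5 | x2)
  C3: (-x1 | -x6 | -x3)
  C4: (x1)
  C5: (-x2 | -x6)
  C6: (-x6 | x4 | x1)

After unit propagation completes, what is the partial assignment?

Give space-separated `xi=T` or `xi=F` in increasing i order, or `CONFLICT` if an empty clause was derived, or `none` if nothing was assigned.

unit clause [-6] forces x6=F; simplify:
  satisfied 4 clause(s); 2 remain; assigned so far: [6]
unit clause [1] forces x1=T; simplify:
  satisfied 1 clause(s); 1 remain; assigned so far: [1, 6]

Answer: x1=T x6=F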